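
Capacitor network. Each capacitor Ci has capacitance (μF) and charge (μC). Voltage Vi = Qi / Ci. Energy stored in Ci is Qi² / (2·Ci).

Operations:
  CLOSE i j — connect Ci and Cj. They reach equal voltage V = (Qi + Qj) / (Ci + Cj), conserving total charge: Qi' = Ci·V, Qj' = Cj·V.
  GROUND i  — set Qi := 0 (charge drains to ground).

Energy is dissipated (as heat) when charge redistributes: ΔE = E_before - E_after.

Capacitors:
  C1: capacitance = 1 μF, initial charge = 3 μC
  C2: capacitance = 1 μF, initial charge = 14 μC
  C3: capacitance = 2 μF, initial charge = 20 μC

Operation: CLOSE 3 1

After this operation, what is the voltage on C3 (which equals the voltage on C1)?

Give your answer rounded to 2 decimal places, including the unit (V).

Initial: C1(1μF, Q=3μC, V=3.00V), C2(1μF, Q=14μC, V=14.00V), C3(2μF, Q=20μC, V=10.00V)
Op 1: CLOSE 3-1: Q_total=23.00, C_total=3.00, V=7.67; Q3=15.33, Q1=7.67; dissipated=16.333

Answer: 7.67 V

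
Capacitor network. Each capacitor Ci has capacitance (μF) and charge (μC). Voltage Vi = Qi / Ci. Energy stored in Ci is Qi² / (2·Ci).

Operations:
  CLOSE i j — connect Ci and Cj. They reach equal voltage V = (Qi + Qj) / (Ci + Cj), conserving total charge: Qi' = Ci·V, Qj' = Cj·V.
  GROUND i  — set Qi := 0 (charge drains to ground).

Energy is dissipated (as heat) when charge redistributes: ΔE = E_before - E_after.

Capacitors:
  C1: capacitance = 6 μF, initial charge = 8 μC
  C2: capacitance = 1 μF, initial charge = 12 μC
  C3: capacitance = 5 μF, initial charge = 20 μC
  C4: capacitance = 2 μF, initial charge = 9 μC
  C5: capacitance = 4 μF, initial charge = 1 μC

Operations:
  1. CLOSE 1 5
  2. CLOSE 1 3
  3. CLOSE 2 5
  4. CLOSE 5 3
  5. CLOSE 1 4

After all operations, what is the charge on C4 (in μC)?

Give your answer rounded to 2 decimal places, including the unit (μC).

Initial: C1(6μF, Q=8μC, V=1.33V), C2(1μF, Q=12μC, V=12.00V), C3(5μF, Q=20μC, V=4.00V), C4(2μF, Q=9μC, V=4.50V), C5(4μF, Q=1μC, V=0.25V)
Op 1: CLOSE 1-5: Q_total=9.00, C_total=10.00, V=0.90; Q1=5.40, Q5=3.60; dissipated=1.408
Op 2: CLOSE 1-3: Q_total=25.40, C_total=11.00, V=2.31; Q1=13.85, Q3=11.55; dissipated=13.105
Op 3: CLOSE 2-5: Q_total=15.60, C_total=5.00, V=3.12; Q2=3.12, Q5=12.48; dissipated=49.284
Op 4: CLOSE 5-3: Q_total=24.03, C_total=9.00, V=2.67; Q5=10.68, Q3=13.35; dissipated=0.731
Op 5: CLOSE 1-4: Q_total=22.85, C_total=8.00, V=2.86; Q1=17.14, Q4=5.71; dissipated=3.600
Final charges: Q1=17.14, Q2=3.12, Q3=13.35, Q4=5.71, Q5=10.68

Answer: 5.71 μC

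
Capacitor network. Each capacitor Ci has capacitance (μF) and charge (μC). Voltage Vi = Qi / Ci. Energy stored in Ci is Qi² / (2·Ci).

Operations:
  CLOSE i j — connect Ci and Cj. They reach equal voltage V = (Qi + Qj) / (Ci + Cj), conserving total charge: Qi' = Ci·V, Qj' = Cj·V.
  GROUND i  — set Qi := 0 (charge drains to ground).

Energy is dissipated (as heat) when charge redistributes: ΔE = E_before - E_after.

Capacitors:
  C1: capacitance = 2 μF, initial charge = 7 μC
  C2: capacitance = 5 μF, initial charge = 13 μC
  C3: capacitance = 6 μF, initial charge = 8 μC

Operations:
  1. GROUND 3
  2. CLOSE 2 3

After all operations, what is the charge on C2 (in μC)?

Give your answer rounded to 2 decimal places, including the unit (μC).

Initial: C1(2μF, Q=7μC, V=3.50V), C2(5μF, Q=13μC, V=2.60V), C3(6μF, Q=8μC, V=1.33V)
Op 1: GROUND 3: Q3=0; energy lost=5.333
Op 2: CLOSE 2-3: Q_total=13.00, C_total=11.00, V=1.18; Q2=5.91, Q3=7.09; dissipated=9.218
Final charges: Q1=7.00, Q2=5.91, Q3=7.09

Answer: 5.91 μC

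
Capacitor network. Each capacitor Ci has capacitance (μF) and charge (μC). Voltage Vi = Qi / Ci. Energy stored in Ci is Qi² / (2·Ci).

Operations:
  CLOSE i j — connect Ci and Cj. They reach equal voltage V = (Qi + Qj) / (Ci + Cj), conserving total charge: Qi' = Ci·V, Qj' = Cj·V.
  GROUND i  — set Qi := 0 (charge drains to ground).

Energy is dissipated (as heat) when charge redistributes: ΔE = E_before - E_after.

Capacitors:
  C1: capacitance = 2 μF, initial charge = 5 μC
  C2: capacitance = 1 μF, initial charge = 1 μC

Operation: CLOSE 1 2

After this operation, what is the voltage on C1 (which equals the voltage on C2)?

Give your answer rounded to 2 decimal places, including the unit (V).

Answer: 2.00 V

Derivation:
Initial: C1(2μF, Q=5μC, V=2.50V), C2(1μF, Q=1μC, V=1.00V)
Op 1: CLOSE 1-2: Q_total=6.00, C_total=3.00, V=2.00; Q1=4.00, Q2=2.00; dissipated=0.750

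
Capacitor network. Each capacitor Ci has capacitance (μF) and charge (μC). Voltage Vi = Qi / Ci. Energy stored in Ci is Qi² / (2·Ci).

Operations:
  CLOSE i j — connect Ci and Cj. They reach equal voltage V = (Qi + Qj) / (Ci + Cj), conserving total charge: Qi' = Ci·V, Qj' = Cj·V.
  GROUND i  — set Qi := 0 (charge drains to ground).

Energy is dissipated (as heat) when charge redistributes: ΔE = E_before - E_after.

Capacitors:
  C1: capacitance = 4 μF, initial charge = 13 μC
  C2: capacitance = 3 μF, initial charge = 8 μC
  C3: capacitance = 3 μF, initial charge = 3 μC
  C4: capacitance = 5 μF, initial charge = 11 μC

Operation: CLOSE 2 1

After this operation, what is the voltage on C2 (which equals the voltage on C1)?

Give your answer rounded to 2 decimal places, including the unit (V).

Answer: 3.00 V

Derivation:
Initial: C1(4μF, Q=13μC, V=3.25V), C2(3μF, Q=8μC, V=2.67V), C3(3μF, Q=3μC, V=1.00V), C4(5μF, Q=11μC, V=2.20V)
Op 1: CLOSE 2-1: Q_total=21.00, C_total=7.00, V=3.00; Q2=9.00, Q1=12.00; dissipated=0.292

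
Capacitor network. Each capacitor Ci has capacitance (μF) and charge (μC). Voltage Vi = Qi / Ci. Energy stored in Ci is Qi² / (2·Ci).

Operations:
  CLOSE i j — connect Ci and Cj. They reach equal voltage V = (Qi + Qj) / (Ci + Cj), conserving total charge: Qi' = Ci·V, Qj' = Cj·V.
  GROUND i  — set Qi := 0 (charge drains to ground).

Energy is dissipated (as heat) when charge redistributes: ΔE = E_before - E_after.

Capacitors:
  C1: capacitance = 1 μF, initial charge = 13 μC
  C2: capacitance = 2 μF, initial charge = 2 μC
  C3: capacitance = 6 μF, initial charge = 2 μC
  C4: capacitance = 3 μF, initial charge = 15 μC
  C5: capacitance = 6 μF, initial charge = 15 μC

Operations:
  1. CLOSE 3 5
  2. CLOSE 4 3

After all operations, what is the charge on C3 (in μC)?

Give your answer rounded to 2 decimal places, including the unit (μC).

Initial: C1(1μF, Q=13μC, V=13.00V), C2(2μF, Q=2μC, V=1.00V), C3(6μF, Q=2μC, V=0.33V), C4(3μF, Q=15μC, V=5.00V), C5(6μF, Q=15μC, V=2.50V)
Op 1: CLOSE 3-5: Q_total=17.00, C_total=12.00, V=1.42; Q3=8.50, Q5=8.50; dissipated=7.042
Op 2: CLOSE 4-3: Q_total=23.50, C_total=9.00, V=2.61; Q4=7.83, Q3=15.67; dissipated=12.840
Final charges: Q1=13.00, Q2=2.00, Q3=15.67, Q4=7.83, Q5=8.50

Answer: 15.67 μC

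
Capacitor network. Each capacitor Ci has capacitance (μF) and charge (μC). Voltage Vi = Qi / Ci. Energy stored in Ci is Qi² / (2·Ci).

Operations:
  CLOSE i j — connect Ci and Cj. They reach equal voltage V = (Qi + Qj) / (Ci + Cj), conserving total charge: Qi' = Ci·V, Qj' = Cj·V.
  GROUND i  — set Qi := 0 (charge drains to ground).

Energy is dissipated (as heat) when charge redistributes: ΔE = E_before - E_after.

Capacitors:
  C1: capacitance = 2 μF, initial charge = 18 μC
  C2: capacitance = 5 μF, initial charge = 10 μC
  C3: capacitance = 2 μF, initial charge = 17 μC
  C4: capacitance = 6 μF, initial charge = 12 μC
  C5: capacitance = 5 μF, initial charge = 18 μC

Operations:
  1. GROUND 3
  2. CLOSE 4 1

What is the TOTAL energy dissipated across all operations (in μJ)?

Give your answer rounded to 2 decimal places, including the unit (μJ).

Answer: 109.00 μJ

Derivation:
Initial: C1(2μF, Q=18μC, V=9.00V), C2(5μF, Q=10μC, V=2.00V), C3(2μF, Q=17μC, V=8.50V), C4(6μF, Q=12μC, V=2.00V), C5(5μF, Q=18μC, V=3.60V)
Op 1: GROUND 3: Q3=0; energy lost=72.250
Op 2: CLOSE 4-1: Q_total=30.00, C_total=8.00, V=3.75; Q4=22.50, Q1=7.50; dissipated=36.750
Total dissipated: 109.000 μJ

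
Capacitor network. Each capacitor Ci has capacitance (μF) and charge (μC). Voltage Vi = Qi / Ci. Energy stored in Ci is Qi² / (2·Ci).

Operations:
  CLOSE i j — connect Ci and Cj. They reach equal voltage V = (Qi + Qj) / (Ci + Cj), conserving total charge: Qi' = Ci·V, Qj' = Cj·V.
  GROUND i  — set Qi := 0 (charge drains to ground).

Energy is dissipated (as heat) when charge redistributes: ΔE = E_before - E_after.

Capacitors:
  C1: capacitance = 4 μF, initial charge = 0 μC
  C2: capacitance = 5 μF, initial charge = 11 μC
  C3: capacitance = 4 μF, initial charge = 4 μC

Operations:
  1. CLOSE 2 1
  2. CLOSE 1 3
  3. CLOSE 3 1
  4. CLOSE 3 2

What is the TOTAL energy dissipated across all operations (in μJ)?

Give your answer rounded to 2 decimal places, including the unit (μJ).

Initial: C1(4μF, Q=0μC, V=0.00V), C2(5μF, Q=11μC, V=2.20V), C3(4μF, Q=4μC, V=1.00V)
Op 1: CLOSE 2-1: Q_total=11.00, C_total=9.00, V=1.22; Q2=6.11, Q1=4.89; dissipated=5.378
Op 2: CLOSE 1-3: Q_total=8.89, C_total=8.00, V=1.11; Q1=4.44, Q3=4.44; dissipated=0.049
Op 3: CLOSE 3-1: Q_total=8.89, C_total=8.00, V=1.11; Q3=4.44, Q1=4.44; dissipated=0.000
Op 4: CLOSE 3-2: Q_total=10.56, C_total=9.00, V=1.17; Q3=4.69, Q2=5.86; dissipated=0.014
Total dissipated: 5.441 μJ

Answer: 5.44 μJ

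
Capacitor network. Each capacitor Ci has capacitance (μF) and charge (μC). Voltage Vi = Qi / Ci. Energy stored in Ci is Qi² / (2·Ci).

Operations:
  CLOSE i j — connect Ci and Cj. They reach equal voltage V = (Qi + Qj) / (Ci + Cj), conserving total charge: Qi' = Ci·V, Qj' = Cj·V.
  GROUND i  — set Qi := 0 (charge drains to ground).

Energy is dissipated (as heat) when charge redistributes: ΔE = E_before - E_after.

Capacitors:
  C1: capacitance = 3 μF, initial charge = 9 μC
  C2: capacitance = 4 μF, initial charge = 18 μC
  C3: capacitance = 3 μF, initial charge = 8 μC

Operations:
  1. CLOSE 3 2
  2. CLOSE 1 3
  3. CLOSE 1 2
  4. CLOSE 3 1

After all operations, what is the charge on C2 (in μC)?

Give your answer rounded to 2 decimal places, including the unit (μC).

Answer: 14.24 μC

Derivation:
Initial: C1(3μF, Q=9μC, V=3.00V), C2(4μF, Q=18μC, V=4.50V), C3(3μF, Q=8μC, V=2.67V)
Op 1: CLOSE 3-2: Q_total=26.00, C_total=7.00, V=3.71; Q3=11.14, Q2=14.86; dissipated=2.881
Op 2: CLOSE 1-3: Q_total=20.14, C_total=6.00, V=3.36; Q1=10.07, Q3=10.07; dissipated=0.383
Op 3: CLOSE 1-2: Q_total=24.93, C_total=7.00, V=3.56; Q1=10.68, Q2=14.24; dissipated=0.109
Op 4: CLOSE 3-1: Q_total=20.76, C_total=6.00, V=3.46; Q3=10.38, Q1=10.38; dissipated=0.031
Final charges: Q1=10.38, Q2=14.24, Q3=10.38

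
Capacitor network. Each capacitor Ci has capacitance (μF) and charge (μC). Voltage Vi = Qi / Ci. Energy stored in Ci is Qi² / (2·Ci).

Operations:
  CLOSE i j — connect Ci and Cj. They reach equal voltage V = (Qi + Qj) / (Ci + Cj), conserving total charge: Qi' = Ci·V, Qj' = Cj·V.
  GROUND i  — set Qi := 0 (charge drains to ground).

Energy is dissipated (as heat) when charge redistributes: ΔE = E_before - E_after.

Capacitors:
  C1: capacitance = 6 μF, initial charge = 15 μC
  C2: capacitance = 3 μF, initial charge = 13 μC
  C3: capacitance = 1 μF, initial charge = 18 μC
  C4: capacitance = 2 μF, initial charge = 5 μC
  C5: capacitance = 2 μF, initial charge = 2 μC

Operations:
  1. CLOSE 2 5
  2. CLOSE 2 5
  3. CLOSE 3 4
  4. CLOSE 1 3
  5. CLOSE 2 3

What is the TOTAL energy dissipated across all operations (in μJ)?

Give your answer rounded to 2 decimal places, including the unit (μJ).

Initial: C1(6μF, Q=15μC, V=2.50V), C2(3μF, Q=13μC, V=4.33V), C3(1μF, Q=18μC, V=18.00V), C4(2μF, Q=5μC, V=2.50V), C5(2μF, Q=2μC, V=1.00V)
Op 1: CLOSE 2-5: Q_total=15.00, C_total=5.00, V=3.00; Q2=9.00, Q5=6.00; dissipated=6.667
Op 2: CLOSE 2-5: Q_total=15.00, C_total=5.00, V=3.00; Q2=9.00, Q5=6.00; dissipated=0.000
Op 3: CLOSE 3-4: Q_total=23.00, C_total=3.00, V=7.67; Q3=7.67, Q4=15.33; dissipated=80.083
Op 4: CLOSE 1-3: Q_total=22.67, C_total=7.00, V=3.24; Q1=19.43, Q3=3.24; dissipated=11.440
Op 5: CLOSE 2-3: Q_total=12.24, C_total=4.00, V=3.06; Q2=9.18, Q3=3.06; dissipated=0.021
Total dissipated: 98.212 μJ

Answer: 98.21 μJ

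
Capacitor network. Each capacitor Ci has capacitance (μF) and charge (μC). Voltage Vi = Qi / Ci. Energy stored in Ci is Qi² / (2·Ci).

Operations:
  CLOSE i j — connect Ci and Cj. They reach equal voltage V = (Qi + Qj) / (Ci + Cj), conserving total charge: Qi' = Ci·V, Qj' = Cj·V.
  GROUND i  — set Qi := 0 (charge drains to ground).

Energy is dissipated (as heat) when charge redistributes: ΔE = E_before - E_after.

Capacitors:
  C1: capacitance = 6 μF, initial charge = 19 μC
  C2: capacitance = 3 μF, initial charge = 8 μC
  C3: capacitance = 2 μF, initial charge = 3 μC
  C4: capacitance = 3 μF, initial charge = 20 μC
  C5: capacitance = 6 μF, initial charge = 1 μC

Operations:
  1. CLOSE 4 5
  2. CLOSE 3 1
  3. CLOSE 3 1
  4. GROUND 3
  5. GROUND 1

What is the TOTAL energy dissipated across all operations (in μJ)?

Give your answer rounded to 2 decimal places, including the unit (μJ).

Initial: C1(6μF, Q=19μC, V=3.17V), C2(3μF, Q=8μC, V=2.67V), C3(2μF, Q=3μC, V=1.50V), C4(3μF, Q=20μC, V=6.67V), C5(6μF, Q=1μC, V=0.17V)
Op 1: CLOSE 4-5: Q_total=21.00, C_total=9.00, V=2.33; Q4=7.00, Q5=14.00; dissipated=42.250
Op 2: CLOSE 3-1: Q_total=22.00, C_total=8.00, V=2.75; Q3=5.50, Q1=16.50; dissipated=2.083
Op 3: CLOSE 3-1: Q_total=22.00, C_total=8.00, V=2.75; Q3=5.50, Q1=16.50; dissipated=0.000
Op 4: GROUND 3: Q3=0; energy lost=7.562
Op 5: GROUND 1: Q1=0; energy lost=22.688
Total dissipated: 74.583 μJ

Answer: 74.58 μJ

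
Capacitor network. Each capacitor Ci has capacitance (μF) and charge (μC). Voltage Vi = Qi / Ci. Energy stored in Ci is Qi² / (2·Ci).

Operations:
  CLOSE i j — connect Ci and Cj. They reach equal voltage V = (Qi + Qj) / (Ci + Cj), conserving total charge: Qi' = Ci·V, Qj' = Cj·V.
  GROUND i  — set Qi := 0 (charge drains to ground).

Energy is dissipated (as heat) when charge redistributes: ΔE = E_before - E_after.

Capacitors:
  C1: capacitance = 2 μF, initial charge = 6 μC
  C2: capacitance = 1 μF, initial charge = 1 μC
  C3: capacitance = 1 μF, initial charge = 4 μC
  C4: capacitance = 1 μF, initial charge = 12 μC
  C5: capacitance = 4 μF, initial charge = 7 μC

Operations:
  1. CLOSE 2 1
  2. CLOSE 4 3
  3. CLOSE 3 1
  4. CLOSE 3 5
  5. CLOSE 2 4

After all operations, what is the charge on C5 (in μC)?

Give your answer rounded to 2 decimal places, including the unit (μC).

Initial: C1(2μF, Q=6μC, V=3.00V), C2(1μF, Q=1μC, V=1.00V), C3(1μF, Q=4μC, V=4.00V), C4(1μF, Q=12μC, V=12.00V), C5(4μF, Q=7μC, V=1.75V)
Op 1: CLOSE 2-1: Q_total=7.00, C_total=3.00, V=2.33; Q2=2.33, Q1=4.67; dissipated=1.333
Op 2: CLOSE 4-3: Q_total=16.00, C_total=2.00, V=8.00; Q4=8.00, Q3=8.00; dissipated=16.000
Op 3: CLOSE 3-1: Q_total=12.67, C_total=3.00, V=4.22; Q3=4.22, Q1=8.44; dissipated=10.704
Op 4: CLOSE 3-5: Q_total=11.22, C_total=5.00, V=2.24; Q3=2.24, Q5=8.98; dissipated=2.445
Op 5: CLOSE 2-4: Q_total=10.33, C_total=2.00, V=5.17; Q2=5.17, Q4=5.17; dissipated=8.028
Final charges: Q1=8.44, Q2=5.17, Q3=2.24, Q4=5.17, Q5=8.98

Answer: 8.98 μC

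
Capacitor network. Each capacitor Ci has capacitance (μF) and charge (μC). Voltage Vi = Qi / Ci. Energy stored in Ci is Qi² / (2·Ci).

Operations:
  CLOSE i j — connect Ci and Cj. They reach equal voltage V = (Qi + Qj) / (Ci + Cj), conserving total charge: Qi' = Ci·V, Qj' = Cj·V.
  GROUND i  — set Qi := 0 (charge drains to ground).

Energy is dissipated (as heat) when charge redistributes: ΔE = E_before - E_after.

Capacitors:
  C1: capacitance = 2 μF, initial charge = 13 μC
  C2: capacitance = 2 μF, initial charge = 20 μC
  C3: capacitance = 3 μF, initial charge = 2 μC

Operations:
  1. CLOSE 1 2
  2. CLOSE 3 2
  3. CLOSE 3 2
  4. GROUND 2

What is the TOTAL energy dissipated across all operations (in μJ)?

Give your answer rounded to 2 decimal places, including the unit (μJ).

Answer: 54.32 μJ

Derivation:
Initial: C1(2μF, Q=13μC, V=6.50V), C2(2μF, Q=20μC, V=10.00V), C3(3μF, Q=2μC, V=0.67V)
Op 1: CLOSE 1-2: Q_total=33.00, C_total=4.00, V=8.25; Q1=16.50, Q2=16.50; dissipated=6.125
Op 2: CLOSE 3-2: Q_total=18.50, C_total=5.00, V=3.70; Q3=11.10, Q2=7.40; dissipated=34.504
Op 3: CLOSE 3-2: Q_total=18.50, C_total=5.00, V=3.70; Q3=11.10, Q2=7.40; dissipated=0.000
Op 4: GROUND 2: Q2=0; energy lost=13.690
Total dissipated: 54.319 μJ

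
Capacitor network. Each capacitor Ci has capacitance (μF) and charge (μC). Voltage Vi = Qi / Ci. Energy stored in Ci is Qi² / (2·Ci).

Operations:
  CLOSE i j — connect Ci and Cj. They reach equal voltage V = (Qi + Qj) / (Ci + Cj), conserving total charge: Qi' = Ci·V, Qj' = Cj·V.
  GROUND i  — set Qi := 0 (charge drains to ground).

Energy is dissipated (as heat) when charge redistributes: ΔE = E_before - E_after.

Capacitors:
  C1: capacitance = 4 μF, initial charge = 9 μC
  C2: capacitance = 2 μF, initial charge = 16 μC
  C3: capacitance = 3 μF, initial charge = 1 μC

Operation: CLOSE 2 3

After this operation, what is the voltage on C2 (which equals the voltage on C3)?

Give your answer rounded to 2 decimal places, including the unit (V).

Answer: 3.40 V

Derivation:
Initial: C1(4μF, Q=9μC, V=2.25V), C2(2μF, Q=16μC, V=8.00V), C3(3μF, Q=1μC, V=0.33V)
Op 1: CLOSE 2-3: Q_total=17.00, C_total=5.00, V=3.40; Q2=6.80, Q3=10.20; dissipated=35.267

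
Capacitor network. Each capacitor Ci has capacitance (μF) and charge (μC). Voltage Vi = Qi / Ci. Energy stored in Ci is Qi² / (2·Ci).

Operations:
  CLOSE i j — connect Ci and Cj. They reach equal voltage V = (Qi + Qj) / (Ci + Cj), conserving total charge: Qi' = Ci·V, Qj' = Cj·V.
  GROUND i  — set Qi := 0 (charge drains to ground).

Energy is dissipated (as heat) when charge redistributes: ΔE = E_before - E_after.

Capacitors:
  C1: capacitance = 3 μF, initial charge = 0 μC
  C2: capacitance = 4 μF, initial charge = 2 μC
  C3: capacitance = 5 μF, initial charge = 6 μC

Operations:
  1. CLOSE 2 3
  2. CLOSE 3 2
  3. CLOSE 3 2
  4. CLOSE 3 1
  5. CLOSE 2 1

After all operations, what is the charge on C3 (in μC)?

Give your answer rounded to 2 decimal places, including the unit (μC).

Answer: 2.78 μC

Derivation:
Initial: C1(3μF, Q=0μC, V=0.00V), C2(4μF, Q=2μC, V=0.50V), C3(5μF, Q=6μC, V=1.20V)
Op 1: CLOSE 2-3: Q_total=8.00, C_total=9.00, V=0.89; Q2=3.56, Q3=4.44; dissipated=0.544
Op 2: CLOSE 3-2: Q_total=8.00, C_total=9.00, V=0.89; Q3=4.44, Q2=3.56; dissipated=0.000
Op 3: CLOSE 3-2: Q_total=8.00, C_total=9.00, V=0.89; Q3=4.44, Q2=3.56; dissipated=0.000
Op 4: CLOSE 3-1: Q_total=4.44, C_total=8.00, V=0.56; Q3=2.78, Q1=1.67; dissipated=0.741
Op 5: CLOSE 2-1: Q_total=5.22, C_total=7.00, V=0.75; Q2=2.98, Q1=2.24; dissipated=0.095
Final charges: Q1=2.24, Q2=2.98, Q3=2.78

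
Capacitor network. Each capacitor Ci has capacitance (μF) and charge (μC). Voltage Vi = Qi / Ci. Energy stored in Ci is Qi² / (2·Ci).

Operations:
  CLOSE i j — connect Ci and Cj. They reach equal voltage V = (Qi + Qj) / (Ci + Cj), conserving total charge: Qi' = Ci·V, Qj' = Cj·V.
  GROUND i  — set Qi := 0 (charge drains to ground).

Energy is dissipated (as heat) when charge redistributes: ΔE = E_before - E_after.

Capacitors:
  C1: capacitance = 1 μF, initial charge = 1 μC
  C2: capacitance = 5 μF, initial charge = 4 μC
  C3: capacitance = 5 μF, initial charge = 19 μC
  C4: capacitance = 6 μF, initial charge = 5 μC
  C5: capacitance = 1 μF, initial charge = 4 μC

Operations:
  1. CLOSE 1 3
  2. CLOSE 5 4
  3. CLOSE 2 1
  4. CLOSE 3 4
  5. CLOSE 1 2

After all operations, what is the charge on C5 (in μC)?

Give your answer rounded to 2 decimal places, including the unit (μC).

Answer: 1.29 μC

Derivation:
Initial: C1(1μF, Q=1μC, V=1.00V), C2(5μF, Q=4μC, V=0.80V), C3(5μF, Q=19μC, V=3.80V), C4(6μF, Q=5μC, V=0.83V), C5(1μF, Q=4μC, V=4.00V)
Op 1: CLOSE 1-3: Q_total=20.00, C_total=6.00, V=3.33; Q1=3.33, Q3=16.67; dissipated=3.267
Op 2: CLOSE 5-4: Q_total=9.00, C_total=7.00, V=1.29; Q5=1.29, Q4=7.71; dissipated=4.298
Op 3: CLOSE 2-1: Q_total=7.33, C_total=6.00, V=1.22; Q2=6.11, Q1=1.22; dissipated=2.674
Op 4: CLOSE 3-4: Q_total=24.38, C_total=11.00, V=2.22; Q3=11.08, Q4=13.30; dissipated=5.717
Op 5: CLOSE 1-2: Q_total=7.33, C_total=6.00, V=1.22; Q1=1.22, Q2=6.11; dissipated=0.000
Final charges: Q1=1.22, Q2=6.11, Q3=11.08, Q4=13.30, Q5=1.29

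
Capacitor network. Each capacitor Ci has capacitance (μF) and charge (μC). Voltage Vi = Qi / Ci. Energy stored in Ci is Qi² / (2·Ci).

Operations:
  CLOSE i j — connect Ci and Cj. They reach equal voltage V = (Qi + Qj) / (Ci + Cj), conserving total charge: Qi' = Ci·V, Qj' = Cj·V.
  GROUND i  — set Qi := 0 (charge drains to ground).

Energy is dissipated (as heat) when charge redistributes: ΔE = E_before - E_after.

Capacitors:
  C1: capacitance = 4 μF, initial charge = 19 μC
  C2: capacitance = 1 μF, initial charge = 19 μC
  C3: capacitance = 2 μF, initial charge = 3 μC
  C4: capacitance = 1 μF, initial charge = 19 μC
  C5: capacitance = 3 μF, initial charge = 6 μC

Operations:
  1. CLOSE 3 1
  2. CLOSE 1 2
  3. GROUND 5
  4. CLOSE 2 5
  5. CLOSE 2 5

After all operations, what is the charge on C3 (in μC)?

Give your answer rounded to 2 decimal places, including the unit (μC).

Answer: 7.33 μC

Derivation:
Initial: C1(4μF, Q=19μC, V=4.75V), C2(1μF, Q=19μC, V=19.00V), C3(2μF, Q=3μC, V=1.50V), C4(1μF, Q=19μC, V=19.00V), C5(3μF, Q=6μC, V=2.00V)
Op 1: CLOSE 3-1: Q_total=22.00, C_total=6.00, V=3.67; Q3=7.33, Q1=14.67; dissipated=7.042
Op 2: CLOSE 1-2: Q_total=33.67, C_total=5.00, V=6.73; Q1=26.93, Q2=6.73; dissipated=94.044
Op 3: GROUND 5: Q5=0; energy lost=6.000
Op 4: CLOSE 2-5: Q_total=6.73, C_total=4.00, V=1.68; Q2=1.68, Q5=5.05; dissipated=17.002
Op 5: CLOSE 2-5: Q_total=6.73, C_total=4.00, V=1.68; Q2=1.68, Q5=5.05; dissipated=0.000
Final charges: Q1=26.93, Q2=1.68, Q3=7.33, Q4=19.00, Q5=5.05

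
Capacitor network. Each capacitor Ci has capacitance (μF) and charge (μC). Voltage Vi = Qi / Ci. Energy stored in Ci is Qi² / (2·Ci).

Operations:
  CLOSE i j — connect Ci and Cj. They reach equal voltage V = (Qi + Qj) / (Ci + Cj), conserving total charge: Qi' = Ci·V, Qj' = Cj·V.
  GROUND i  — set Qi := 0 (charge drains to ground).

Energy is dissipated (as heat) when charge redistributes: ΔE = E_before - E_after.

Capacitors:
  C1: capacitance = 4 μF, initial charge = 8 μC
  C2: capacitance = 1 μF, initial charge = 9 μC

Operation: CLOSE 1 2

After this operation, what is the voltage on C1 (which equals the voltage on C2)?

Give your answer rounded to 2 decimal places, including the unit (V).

Answer: 3.40 V

Derivation:
Initial: C1(4μF, Q=8μC, V=2.00V), C2(1μF, Q=9μC, V=9.00V)
Op 1: CLOSE 1-2: Q_total=17.00, C_total=5.00, V=3.40; Q1=13.60, Q2=3.40; dissipated=19.600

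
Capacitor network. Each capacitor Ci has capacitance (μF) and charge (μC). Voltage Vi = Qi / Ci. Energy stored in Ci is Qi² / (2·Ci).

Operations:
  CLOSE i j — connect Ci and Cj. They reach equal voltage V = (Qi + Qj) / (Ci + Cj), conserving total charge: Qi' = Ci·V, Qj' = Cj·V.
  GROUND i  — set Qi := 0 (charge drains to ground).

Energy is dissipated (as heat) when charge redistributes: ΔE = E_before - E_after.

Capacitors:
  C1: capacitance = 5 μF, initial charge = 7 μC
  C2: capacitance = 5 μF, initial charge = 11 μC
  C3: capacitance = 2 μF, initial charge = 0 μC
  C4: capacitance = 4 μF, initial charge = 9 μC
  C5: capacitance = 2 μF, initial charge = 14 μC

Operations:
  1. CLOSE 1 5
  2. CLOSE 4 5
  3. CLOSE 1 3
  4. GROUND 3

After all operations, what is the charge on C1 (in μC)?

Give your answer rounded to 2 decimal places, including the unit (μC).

Initial: C1(5μF, Q=7μC, V=1.40V), C2(5μF, Q=11μC, V=2.20V), C3(2μF, Q=0μC, V=0.00V), C4(4μF, Q=9μC, V=2.25V), C5(2μF, Q=14μC, V=7.00V)
Op 1: CLOSE 1-5: Q_total=21.00, C_total=7.00, V=3.00; Q1=15.00, Q5=6.00; dissipated=22.400
Op 2: CLOSE 4-5: Q_total=15.00, C_total=6.00, V=2.50; Q4=10.00, Q5=5.00; dissipated=0.375
Op 3: CLOSE 1-3: Q_total=15.00, C_total=7.00, V=2.14; Q1=10.71, Q3=4.29; dissipated=6.429
Op 4: GROUND 3: Q3=0; energy lost=4.592
Final charges: Q1=10.71, Q2=11.00, Q3=0.00, Q4=10.00, Q5=5.00

Answer: 10.71 μC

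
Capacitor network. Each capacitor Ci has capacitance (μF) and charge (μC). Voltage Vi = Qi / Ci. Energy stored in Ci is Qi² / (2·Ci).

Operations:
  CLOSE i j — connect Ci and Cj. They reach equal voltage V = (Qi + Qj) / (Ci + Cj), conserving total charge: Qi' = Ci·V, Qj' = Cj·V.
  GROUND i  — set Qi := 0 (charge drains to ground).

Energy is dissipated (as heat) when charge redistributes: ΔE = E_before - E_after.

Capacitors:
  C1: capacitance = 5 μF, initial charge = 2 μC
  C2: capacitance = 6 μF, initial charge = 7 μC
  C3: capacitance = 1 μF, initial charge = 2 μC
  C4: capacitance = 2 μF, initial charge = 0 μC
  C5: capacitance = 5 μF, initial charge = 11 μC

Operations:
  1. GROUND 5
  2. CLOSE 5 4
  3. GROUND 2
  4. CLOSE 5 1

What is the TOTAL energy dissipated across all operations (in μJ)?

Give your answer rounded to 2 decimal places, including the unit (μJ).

Answer: 16.38 μJ

Derivation:
Initial: C1(5μF, Q=2μC, V=0.40V), C2(6μF, Q=7μC, V=1.17V), C3(1μF, Q=2μC, V=2.00V), C4(2μF, Q=0μC, V=0.00V), C5(5μF, Q=11μC, V=2.20V)
Op 1: GROUND 5: Q5=0; energy lost=12.100
Op 2: CLOSE 5-4: Q_total=0.00, C_total=7.00, V=0.00; Q5=0.00, Q4=0.00; dissipated=0.000
Op 3: GROUND 2: Q2=0; energy lost=4.083
Op 4: CLOSE 5-1: Q_total=2.00, C_total=10.00, V=0.20; Q5=1.00, Q1=1.00; dissipated=0.200
Total dissipated: 16.383 μJ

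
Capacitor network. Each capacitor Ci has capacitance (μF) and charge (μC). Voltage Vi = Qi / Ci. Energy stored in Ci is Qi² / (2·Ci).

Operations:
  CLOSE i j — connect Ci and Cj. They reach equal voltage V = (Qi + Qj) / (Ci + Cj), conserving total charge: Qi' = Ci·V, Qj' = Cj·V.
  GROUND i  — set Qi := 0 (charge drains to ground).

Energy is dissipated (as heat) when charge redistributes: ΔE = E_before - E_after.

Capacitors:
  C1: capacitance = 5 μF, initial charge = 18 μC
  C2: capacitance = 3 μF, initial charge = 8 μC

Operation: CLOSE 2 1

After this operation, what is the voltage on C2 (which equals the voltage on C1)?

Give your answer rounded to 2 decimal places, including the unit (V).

Initial: C1(5μF, Q=18μC, V=3.60V), C2(3μF, Q=8μC, V=2.67V)
Op 1: CLOSE 2-1: Q_total=26.00, C_total=8.00, V=3.25; Q2=9.75, Q1=16.25; dissipated=0.817

Answer: 3.25 V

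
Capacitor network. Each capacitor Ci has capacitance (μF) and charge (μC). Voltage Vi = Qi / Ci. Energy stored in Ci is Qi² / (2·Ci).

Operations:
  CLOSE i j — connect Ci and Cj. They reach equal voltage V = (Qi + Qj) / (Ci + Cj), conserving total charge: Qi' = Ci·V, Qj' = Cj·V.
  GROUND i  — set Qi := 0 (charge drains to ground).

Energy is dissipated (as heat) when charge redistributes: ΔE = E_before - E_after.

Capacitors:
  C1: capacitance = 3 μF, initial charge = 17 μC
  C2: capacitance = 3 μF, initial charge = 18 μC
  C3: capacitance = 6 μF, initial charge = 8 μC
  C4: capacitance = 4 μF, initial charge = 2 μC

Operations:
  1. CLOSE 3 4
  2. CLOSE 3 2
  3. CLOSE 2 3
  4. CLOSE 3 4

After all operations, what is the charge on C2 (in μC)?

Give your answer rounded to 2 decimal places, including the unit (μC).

Initial: C1(3μF, Q=17μC, V=5.67V), C2(3μF, Q=18μC, V=6.00V), C3(6μF, Q=8μC, V=1.33V), C4(4μF, Q=2μC, V=0.50V)
Op 1: CLOSE 3-4: Q_total=10.00, C_total=10.00, V=1.00; Q3=6.00, Q4=4.00; dissipated=0.833
Op 2: CLOSE 3-2: Q_total=24.00, C_total=9.00, V=2.67; Q3=16.00, Q2=8.00; dissipated=25.000
Op 3: CLOSE 2-3: Q_total=24.00, C_total=9.00, V=2.67; Q2=8.00, Q3=16.00; dissipated=0.000
Op 4: CLOSE 3-4: Q_total=20.00, C_total=10.00, V=2.00; Q3=12.00, Q4=8.00; dissipated=3.333
Final charges: Q1=17.00, Q2=8.00, Q3=12.00, Q4=8.00

Answer: 8.00 μC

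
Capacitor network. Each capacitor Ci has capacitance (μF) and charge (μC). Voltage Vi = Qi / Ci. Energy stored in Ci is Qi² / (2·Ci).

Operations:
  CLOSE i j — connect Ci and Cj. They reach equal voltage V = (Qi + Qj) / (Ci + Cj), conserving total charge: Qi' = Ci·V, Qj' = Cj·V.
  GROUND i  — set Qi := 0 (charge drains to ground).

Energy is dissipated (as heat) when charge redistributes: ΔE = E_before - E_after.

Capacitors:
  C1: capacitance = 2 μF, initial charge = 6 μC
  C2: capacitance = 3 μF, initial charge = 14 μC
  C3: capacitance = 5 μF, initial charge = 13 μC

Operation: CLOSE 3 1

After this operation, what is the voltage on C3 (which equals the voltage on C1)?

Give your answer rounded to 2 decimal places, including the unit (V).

Answer: 2.71 V

Derivation:
Initial: C1(2μF, Q=6μC, V=3.00V), C2(3μF, Q=14μC, V=4.67V), C3(5μF, Q=13μC, V=2.60V)
Op 1: CLOSE 3-1: Q_total=19.00, C_total=7.00, V=2.71; Q3=13.57, Q1=5.43; dissipated=0.114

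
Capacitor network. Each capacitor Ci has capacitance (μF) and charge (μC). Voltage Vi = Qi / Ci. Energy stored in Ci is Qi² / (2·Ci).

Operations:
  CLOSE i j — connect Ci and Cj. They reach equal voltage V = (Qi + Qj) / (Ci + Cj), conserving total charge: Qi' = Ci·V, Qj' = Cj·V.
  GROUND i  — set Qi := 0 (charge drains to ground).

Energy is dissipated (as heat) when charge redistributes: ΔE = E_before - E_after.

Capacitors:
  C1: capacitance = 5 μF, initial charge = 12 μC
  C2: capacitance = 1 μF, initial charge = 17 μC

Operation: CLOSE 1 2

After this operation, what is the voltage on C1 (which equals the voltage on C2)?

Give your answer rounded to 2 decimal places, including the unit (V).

Initial: C1(5μF, Q=12μC, V=2.40V), C2(1μF, Q=17μC, V=17.00V)
Op 1: CLOSE 1-2: Q_total=29.00, C_total=6.00, V=4.83; Q1=24.17, Q2=4.83; dissipated=88.817

Answer: 4.83 V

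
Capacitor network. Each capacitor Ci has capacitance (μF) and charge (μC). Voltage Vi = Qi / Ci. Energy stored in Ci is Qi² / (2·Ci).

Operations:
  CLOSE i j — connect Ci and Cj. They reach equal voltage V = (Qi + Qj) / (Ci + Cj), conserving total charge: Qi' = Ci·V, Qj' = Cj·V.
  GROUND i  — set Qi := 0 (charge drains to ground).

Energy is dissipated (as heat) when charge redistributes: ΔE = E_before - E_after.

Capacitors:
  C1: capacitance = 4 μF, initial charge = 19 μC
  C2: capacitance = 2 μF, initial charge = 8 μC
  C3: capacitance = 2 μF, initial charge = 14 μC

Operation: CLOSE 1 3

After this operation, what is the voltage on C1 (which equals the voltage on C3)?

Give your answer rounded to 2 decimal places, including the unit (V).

Answer: 5.50 V

Derivation:
Initial: C1(4μF, Q=19μC, V=4.75V), C2(2μF, Q=8μC, V=4.00V), C3(2μF, Q=14μC, V=7.00V)
Op 1: CLOSE 1-3: Q_total=33.00, C_total=6.00, V=5.50; Q1=22.00, Q3=11.00; dissipated=3.375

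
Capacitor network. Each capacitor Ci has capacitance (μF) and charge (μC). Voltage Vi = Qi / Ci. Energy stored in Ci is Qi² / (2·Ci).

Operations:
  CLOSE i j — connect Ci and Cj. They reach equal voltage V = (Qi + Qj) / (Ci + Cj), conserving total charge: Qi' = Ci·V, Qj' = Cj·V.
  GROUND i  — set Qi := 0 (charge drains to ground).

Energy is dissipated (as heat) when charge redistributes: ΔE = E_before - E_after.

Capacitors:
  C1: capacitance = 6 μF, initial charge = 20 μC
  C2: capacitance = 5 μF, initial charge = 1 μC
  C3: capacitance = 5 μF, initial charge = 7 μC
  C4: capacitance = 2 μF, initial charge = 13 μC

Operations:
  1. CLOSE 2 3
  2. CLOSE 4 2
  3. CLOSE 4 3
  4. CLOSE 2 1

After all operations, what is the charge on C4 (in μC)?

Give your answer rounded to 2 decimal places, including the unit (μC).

Initial: C1(6μF, Q=20μC, V=3.33V), C2(5μF, Q=1μC, V=0.20V), C3(5μF, Q=7μC, V=1.40V), C4(2μF, Q=13μC, V=6.50V)
Op 1: CLOSE 2-3: Q_total=8.00, C_total=10.00, V=0.80; Q2=4.00, Q3=4.00; dissipated=1.800
Op 2: CLOSE 4-2: Q_total=17.00, C_total=7.00, V=2.43; Q4=4.86, Q2=12.14; dissipated=23.207
Op 3: CLOSE 4-3: Q_total=8.86, C_total=7.00, V=1.27; Q4=2.53, Q3=6.33; dissipated=1.894
Op 4: CLOSE 2-1: Q_total=32.14, C_total=11.00, V=2.92; Q2=14.61, Q1=17.53; dissipated=1.116
Final charges: Q1=17.53, Q2=14.61, Q3=6.33, Q4=2.53

Answer: 2.53 μC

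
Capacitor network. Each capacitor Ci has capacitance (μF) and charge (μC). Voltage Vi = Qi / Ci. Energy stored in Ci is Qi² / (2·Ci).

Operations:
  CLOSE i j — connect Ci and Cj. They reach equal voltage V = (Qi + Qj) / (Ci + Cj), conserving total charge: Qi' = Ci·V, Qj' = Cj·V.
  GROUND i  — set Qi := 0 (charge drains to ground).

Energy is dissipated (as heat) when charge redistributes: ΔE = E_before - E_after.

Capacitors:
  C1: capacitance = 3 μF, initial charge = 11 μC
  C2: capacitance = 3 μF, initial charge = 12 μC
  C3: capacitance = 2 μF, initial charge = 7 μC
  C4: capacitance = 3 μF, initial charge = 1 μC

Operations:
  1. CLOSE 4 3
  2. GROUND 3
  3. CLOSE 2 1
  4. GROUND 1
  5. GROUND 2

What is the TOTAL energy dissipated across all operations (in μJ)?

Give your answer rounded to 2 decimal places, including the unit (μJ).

Initial: C1(3μF, Q=11μC, V=3.67V), C2(3μF, Q=12μC, V=4.00V), C3(2μF, Q=7μC, V=3.50V), C4(3μF, Q=1μC, V=0.33V)
Op 1: CLOSE 4-3: Q_total=8.00, C_total=5.00, V=1.60; Q4=4.80, Q3=3.20; dissipated=6.017
Op 2: GROUND 3: Q3=0; energy lost=2.560
Op 3: CLOSE 2-1: Q_total=23.00, C_total=6.00, V=3.83; Q2=11.50, Q1=11.50; dissipated=0.083
Op 4: GROUND 1: Q1=0; energy lost=22.042
Op 5: GROUND 2: Q2=0; energy lost=22.042
Total dissipated: 52.743 μJ

Answer: 52.74 μJ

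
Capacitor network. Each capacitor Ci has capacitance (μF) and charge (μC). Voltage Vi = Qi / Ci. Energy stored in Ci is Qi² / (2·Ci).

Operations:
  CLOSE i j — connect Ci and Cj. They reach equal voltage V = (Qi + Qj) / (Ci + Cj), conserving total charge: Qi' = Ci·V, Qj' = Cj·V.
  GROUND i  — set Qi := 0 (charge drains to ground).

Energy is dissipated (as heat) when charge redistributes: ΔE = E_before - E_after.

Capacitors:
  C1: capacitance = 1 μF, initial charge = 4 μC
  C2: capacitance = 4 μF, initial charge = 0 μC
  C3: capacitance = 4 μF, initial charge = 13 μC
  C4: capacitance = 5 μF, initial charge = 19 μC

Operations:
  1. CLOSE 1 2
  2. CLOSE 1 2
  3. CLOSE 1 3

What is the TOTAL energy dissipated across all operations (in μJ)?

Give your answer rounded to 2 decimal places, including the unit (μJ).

Answer: 8.80 μJ

Derivation:
Initial: C1(1μF, Q=4μC, V=4.00V), C2(4μF, Q=0μC, V=0.00V), C3(4μF, Q=13μC, V=3.25V), C4(5μF, Q=19μC, V=3.80V)
Op 1: CLOSE 1-2: Q_total=4.00, C_total=5.00, V=0.80; Q1=0.80, Q2=3.20; dissipated=6.400
Op 2: CLOSE 1-2: Q_total=4.00, C_total=5.00, V=0.80; Q1=0.80, Q2=3.20; dissipated=0.000
Op 3: CLOSE 1-3: Q_total=13.80, C_total=5.00, V=2.76; Q1=2.76, Q3=11.04; dissipated=2.401
Total dissipated: 8.801 μJ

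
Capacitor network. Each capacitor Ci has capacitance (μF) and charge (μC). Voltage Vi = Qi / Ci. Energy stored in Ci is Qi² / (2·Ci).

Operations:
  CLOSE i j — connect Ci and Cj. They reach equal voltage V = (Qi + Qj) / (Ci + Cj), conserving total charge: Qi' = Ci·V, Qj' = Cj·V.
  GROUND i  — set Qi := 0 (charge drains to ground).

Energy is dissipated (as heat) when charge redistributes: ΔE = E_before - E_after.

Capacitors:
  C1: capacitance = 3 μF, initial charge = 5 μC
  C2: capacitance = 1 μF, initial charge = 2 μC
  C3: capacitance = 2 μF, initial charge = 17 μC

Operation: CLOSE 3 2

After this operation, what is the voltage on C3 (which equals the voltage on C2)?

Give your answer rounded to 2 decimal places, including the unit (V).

Initial: C1(3μF, Q=5μC, V=1.67V), C2(1μF, Q=2μC, V=2.00V), C3(2μF, Q=17μC, V=8.50V)
Op 1: CLOSE 3-2: Q_total=19.00, C_total=3.00, V=6.33; Q3=12.67, Q2=6.33; dissipated=14.083

Answer: 6.33 V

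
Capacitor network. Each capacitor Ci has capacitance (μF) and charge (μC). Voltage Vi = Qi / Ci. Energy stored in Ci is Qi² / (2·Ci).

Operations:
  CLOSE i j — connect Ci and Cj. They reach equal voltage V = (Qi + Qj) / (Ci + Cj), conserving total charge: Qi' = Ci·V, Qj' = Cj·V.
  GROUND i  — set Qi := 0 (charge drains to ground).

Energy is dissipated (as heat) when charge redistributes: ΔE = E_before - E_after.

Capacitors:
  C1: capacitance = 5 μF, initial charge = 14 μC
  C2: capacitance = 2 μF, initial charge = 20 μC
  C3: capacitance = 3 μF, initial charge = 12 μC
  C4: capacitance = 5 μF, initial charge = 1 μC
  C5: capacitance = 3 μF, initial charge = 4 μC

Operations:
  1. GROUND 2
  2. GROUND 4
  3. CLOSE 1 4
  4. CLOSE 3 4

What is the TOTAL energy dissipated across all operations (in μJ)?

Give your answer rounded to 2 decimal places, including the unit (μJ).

Initial: C1(5μF, Q=14μC, V=2.80V), C2(2μF, Q=20μC, V=10.00V), C3(3μF, Q=12μC, V=4.00V), C4(5μF, Q=1μC, V=0.20V), C5(3μF, Q=4μC, V=1.33V)
Op 1: GROUND 2: Q2=0; energy lost=100.000
Op 2: GROUND 4: Q4=0; energy lost=0.100
Op 3: CLOSE 1-4: Q_total=14.00, C_total=10.00, V=1.40; Q1=7.00, Q4=7.00; dissipated=9.800
Op 4: CLOSE 3-4: Q_total=19.00, C_total=8.00, V=2.38; Q3=7.12, Q4=11.88; dissipated=6.338
Total dissipated: 116.237 μJ

Answer: 116.24 μJ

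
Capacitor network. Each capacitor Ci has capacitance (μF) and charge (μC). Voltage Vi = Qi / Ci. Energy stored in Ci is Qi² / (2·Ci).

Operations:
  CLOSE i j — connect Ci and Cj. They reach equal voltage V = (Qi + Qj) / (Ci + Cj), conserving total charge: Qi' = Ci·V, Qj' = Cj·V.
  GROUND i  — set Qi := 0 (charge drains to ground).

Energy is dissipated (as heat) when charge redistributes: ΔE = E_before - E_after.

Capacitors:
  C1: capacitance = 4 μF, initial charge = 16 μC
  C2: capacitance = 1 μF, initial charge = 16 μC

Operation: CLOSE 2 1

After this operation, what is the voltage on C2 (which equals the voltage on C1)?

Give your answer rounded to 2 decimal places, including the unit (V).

Initial: C1(4μF, Q=16μC, V=4.00V), C2(1μF, Q=16μC, V=16.00V)
Op 1: CLOSE 2-1: Q_total=32.00, C_total=5.00, V=6.40; Q2=6.40, Q1=25.60; dissipated=57.600

Answer: 6.40 V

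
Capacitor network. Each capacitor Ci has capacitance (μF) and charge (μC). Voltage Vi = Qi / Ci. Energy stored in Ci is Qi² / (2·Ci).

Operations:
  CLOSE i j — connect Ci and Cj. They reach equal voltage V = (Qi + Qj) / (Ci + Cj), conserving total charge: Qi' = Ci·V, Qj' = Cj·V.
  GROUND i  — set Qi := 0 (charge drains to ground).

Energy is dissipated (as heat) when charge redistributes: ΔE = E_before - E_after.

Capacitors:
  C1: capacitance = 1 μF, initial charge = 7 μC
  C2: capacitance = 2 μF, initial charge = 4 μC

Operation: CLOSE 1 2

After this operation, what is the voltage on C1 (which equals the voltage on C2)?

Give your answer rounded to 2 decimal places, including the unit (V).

Initial: C1(1μF, Q=7μC, V=7.00V), C2(2μF, Q=4μC, V=2.00V)
Op 1: CLOSE 1-2: Q_total=11.00, C_total=3.00, V=3.67; Q1=3.67, Q2=7.33; dissipated=8.333

Answer: 3.67 V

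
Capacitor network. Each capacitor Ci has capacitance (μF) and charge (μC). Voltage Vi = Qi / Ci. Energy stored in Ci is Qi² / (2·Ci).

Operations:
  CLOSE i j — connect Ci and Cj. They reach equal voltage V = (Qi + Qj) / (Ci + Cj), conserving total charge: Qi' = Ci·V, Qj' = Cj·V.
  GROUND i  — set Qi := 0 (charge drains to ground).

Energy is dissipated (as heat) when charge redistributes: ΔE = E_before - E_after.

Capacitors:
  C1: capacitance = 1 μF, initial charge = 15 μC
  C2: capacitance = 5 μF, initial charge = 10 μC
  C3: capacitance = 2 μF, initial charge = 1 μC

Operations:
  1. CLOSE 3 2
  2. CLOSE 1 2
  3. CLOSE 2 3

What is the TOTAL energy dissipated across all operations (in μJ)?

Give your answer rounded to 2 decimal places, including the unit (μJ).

Initial: C1(1μF, Q=15μC, V=15.00V), C2(5μF, Q=10μC, V=2.00V), C3(2μF, Q=1μC, V=0.50V)
Op 1: CLOSE 3-2: Q_total=11.00, C_total=7.00, V=1.57; Q3=3.14, Q2=7.86; dissipated=1.607
Op 2: CLOSE 1-2: Q_total=22.86, C_total=6.00, V=3.81; Q1=3.81, Q2=19.05; dissipated=75.136
Op 3: CLOSE 2-3: Q_total=22.19, C_total=7.00, V=3.17; Q2=15.85, Q3=6.34; dissipated=3.578
Total dissipated: 80.321 μJ

Answer: 80.32 μJ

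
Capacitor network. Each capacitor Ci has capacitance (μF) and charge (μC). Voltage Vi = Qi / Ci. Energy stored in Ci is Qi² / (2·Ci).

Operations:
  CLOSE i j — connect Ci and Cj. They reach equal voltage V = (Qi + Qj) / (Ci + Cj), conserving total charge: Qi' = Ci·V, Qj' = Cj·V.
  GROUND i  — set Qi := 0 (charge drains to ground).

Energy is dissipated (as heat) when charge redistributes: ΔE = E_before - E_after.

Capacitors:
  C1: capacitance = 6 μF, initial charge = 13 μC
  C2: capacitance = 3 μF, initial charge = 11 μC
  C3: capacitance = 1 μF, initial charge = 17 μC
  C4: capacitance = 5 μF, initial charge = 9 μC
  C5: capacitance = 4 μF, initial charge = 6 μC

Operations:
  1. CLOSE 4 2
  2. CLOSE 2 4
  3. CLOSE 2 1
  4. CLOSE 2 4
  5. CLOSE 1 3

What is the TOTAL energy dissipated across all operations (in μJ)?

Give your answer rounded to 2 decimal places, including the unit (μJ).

Answer: 96.31 μJ

Derivation:
Initial: C1(6μF, Q=13μC, V=2.17V), C2(3μF, Q=11μC, V=3.67V), C3(1μF, Q=17μC, V=17.00V), C4(5μF, Q=9μC, V=1.80V), C5(4μF, Q=6μC, V=1.50V)
Op 1: CLOSE 4-2: Q_total=20.00, C_total=8.00, V=2.50; Q4=12.50, Q2=7.50; dissipated=3.267
Op 2: CLOSE 2-4: Q_total=20.00, C_total=8.00, V=2.50; Q2=7.50, Q4=12.50; dissipated=0.000
Op 3: CLOSE 2-1: Q_total=20.50, C_total=9.00, V=2.28; Q2=6.83, Q1=13.67; dissipated=0.111
Op 4: CLOSE 2-4: Q_total=19.33, C_total=8.00, V=2.42; Q2=7.25, Q4=12.08; dissipated=0.046
Op 5: CLOSE 1-3: Q_total=30.67, C_total=7.00, V=4.38; Q1=26.29, Q3=4.38; dissipated=92.890
Total dissipated: 96.314 μJ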